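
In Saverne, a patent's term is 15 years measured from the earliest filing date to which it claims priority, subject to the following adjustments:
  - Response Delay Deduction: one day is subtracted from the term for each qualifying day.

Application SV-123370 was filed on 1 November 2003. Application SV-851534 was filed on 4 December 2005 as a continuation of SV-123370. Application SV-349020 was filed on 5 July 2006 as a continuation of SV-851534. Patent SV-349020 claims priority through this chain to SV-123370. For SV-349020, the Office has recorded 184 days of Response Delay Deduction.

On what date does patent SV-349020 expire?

May 1, 2018

Earliest priority filing: 1 November 2003.
Base term: 1 November 2003 + 15 years → 1 November 2018.
Response Delay Deduction: −184 days → 1 May 2018.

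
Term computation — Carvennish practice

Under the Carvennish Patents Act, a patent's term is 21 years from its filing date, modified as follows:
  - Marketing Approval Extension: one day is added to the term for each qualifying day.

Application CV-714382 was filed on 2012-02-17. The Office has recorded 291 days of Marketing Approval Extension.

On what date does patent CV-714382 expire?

December 5, 2033

Base term: filing date + 21 years → 17 February 2033.
Marketing Approval Extension: +291 days → 5 December 2033.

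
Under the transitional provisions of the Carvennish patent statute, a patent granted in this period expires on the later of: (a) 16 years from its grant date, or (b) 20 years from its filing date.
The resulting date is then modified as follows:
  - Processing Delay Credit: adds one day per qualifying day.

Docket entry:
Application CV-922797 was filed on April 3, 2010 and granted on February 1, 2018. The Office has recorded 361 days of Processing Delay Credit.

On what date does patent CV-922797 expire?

2035-01-28

(a) grant + 16 years → 1 February 2034.
(b) filing + 20 years → 3 April 2030.
Later of the two: 1 February 2034.
Processing Delay Credit: +361 days → 28 January 2035.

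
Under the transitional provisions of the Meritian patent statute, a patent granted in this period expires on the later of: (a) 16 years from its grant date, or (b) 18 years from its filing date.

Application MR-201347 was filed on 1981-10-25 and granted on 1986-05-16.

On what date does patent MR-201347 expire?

(a) grant + 16 years → 16 May 2002.
(b) filing + 18 years → 25 October 1999.
Later of the two: 16 May 2002.

May 16, 2002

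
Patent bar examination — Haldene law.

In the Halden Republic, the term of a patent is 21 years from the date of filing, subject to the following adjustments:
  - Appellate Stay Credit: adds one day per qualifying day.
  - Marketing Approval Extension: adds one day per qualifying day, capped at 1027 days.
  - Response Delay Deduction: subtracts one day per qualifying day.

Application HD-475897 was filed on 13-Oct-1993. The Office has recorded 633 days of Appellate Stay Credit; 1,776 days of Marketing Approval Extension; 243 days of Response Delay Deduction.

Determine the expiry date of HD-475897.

Base term: filing date + 21 years → 13 October 2014.
Appellate Stay Credit: +633 days → 7 July 2016.
Marketing Approval Extension: 1776 days claimed exceeds the 1027-day cap, so +1027 days → 30 April 2019.
Response Delay Deduction: −243 days → 30 August 2018.

August 30, 2018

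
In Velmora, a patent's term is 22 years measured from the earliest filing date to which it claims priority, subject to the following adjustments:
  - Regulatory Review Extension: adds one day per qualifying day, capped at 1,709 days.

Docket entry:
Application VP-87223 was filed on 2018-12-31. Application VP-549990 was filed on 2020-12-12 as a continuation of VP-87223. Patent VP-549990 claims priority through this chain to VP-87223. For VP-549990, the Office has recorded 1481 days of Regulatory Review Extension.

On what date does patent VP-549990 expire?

Earliest priority filing: 31 December 2018.
Base term: 31 December 2018 + 22 years → 31 December 2040.
Regulatory Review Extension: 1481 days (within the 1709-day cap) → +1481 days → 20 January 2045.

2045-01-20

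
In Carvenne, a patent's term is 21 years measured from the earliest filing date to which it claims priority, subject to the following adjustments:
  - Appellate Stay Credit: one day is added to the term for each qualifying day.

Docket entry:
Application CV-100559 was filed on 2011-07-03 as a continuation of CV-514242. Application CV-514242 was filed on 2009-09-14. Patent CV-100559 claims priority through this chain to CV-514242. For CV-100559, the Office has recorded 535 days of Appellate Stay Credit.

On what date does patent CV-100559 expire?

2032-03-02

Earliest priority filing: 14 September 2009.
Base term: 14 September 2009 + 21 years → 14 September 2030.
Appellate Stay Credit: +535 days → 2 March 2032.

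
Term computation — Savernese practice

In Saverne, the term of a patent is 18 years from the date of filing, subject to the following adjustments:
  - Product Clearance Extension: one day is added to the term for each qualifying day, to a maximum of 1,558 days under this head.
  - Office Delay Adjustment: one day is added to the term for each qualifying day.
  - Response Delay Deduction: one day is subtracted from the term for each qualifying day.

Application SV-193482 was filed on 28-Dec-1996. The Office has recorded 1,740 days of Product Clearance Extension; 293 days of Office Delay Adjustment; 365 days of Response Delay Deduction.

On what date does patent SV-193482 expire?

Base term: filing date + 18 years → 28 December 2014.
Product Clearance Extension: 1740 days claimed exceeds the 1558-day cap, so +1558 days → 4 April 2019.
Office Delay Adjustment: +293 days → 22 January 2020.
Response Delay Deduction: −365 days → 22 January 2019.

January 22, 2019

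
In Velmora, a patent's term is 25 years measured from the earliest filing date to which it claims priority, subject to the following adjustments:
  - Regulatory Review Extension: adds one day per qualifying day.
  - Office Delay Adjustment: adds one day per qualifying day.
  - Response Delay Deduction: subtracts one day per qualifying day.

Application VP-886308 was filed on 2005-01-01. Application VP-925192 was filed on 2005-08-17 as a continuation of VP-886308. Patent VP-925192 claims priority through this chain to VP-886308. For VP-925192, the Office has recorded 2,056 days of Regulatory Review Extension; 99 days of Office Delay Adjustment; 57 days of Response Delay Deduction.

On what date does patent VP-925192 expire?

2035-09-30

Earliest priority filing: 1 January 2005.
Base term: 1 January 2005 + 25 years → 1 January 2030.
Regulatory Review Extension: +2056 days → 19 August 2035.
Office Delay Adjustment: +99 days → 26 November 2035.
Response Delay Deduction: −57 days → 30 September 2035.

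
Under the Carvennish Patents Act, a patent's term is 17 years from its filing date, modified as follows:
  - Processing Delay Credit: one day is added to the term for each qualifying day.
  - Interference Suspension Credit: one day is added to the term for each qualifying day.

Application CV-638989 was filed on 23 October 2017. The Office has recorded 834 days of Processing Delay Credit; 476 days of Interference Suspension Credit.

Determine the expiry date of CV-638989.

Base term: filing date + 17 years → 23 October 2034.
Processing Delay Credit: +834 days → 3 February 2037.
Interference Suspension Credit: +476 days → 25 May 2038.

May 25, 2038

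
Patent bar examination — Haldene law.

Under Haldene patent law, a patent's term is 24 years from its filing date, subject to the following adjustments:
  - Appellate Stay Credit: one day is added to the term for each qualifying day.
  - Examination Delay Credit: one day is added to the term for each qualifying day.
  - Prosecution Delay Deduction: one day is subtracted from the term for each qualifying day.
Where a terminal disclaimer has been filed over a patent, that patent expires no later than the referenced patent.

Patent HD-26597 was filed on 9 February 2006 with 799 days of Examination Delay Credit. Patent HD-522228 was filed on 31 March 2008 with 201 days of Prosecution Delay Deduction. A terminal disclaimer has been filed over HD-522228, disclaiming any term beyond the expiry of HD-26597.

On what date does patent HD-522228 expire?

2031-09-12

Natural term of HD-522228:
  Base: filing + 24 years → 31 March 2032.
  Prosecution Delay Deduction: −201 days → 12 September 2031.
Expiry of referenced patent HD-26597:
  Base: filing + 24 years → 9 February 2030.
  Examination Delay Credit: +799 days → 18 April 2032.
Terminal disclaimer: HD-522228 expires on the earlier of 12 September 2031 and 18 April 2032.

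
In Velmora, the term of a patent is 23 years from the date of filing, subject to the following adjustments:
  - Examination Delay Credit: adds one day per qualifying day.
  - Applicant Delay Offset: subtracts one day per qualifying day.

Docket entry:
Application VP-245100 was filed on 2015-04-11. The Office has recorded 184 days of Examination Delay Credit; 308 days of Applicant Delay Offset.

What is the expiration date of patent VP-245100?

December 8, 2037

Base term: filing date + 23 years → 11 April 2038.
Examination Delay Credit: +184 days → 12 October 2038.
Applicant Delay Offset: −308 days → 8 December 2037.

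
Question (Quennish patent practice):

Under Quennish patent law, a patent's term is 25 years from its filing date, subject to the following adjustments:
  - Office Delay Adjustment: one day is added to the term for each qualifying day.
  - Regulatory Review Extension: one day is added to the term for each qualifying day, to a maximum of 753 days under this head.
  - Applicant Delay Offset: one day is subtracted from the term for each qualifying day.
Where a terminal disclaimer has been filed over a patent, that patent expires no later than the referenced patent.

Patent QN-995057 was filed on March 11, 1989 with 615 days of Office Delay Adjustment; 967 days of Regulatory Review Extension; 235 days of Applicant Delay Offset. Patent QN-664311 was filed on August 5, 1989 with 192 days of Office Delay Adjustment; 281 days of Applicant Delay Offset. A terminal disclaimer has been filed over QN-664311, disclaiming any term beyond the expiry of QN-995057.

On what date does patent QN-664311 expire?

2014-05-08

Natural term of QN-664311:
  Base: filing + 25 years → 5 August 2014.
  Office Delay Adjustment: +192 days → 13 February 2015.
  Applicant Delay Offset: −281 days → 8 May 2014.
Expiry of referenced patent QN-995057:
  Base: filing + 25 years → 11 March 2014.
  Office Delay Adjustment: +615 days → 16 November 2015.
  Regulatory Review Extension: 967 days claimed exceeds the 753-day cap, so +753 days → 8 December 2017.
  Applicant Delay Offset: −235 days → 17 April 2017.
Terminal disclaimer: QN-664311 expires on the earlier of 8 May 2014 and 17 April 2017.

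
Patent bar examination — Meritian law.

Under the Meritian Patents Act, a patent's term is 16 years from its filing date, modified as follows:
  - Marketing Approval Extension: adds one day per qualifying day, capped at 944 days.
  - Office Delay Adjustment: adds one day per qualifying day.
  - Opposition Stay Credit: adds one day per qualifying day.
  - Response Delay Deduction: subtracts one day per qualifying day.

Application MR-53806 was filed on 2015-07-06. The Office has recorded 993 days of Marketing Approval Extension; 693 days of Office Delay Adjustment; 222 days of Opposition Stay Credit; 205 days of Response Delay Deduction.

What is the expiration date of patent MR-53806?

Base term: filing date + 16 years → 6 July 2031.
Marketing Approval Extension: 993 days claimed exceeds the 944-day cap, so +944 days → 4 February 2034.
Office Delay Adjustment: +693 days → 29 December 2035.
Opposition Stay Credit: +222 days → 7 August 2036.
Response Delay Deduction: −205 days → 15 January 2036.

January 15, 2036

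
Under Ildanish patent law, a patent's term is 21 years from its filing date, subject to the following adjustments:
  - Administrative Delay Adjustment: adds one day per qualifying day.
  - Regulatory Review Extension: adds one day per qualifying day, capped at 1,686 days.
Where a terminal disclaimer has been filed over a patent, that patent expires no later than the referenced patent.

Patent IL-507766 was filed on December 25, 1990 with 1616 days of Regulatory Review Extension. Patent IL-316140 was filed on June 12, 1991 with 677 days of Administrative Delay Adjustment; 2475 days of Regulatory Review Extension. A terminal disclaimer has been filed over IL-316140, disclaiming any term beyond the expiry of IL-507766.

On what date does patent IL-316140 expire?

May 28, 2016

Natural term of IL-316140:
  Base: filing + 21 years → 12 June 2012.
  Administrative Delay Adjustment: +677 days → 20 April 2014.
  Regulatory Review Extension: 2475 days claimed exceeds the 1686-day cap, so +1686 days → 1 December 2018.
Expiry of referenced patent IL-507766:
  Base: filing + 21 years → 25 December 2011.
  Regulatory Review Extension: 1616 days (within the 1686-day cap) → +1616 days → 28 May 2016.
Terminal disclaimer: IL-316140 expires on the earlier of 1 December 2018 and 28 May 2016.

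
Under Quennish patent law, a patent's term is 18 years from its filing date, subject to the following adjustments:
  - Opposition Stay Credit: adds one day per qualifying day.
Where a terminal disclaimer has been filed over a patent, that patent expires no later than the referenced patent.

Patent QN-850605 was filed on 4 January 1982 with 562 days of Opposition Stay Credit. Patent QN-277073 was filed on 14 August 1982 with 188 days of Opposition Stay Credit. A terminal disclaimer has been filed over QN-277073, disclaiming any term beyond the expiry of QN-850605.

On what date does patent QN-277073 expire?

Natural term of QN-277073:
  Base: filing + 18 years → 14 August 2000.
  Opposition Stay Credit: +188 days → 18 February 2001.
Expiry of referenced patent QN-850605:
  Base: filing + 18 years → 4 January 2000.
  Opposition Stay Credit: +562 days → 19 July 2001.
Terminal disclaimer: QN-277073 expires on the earlier of 18 February 2001 and 19 July 2001.

February 18, 2001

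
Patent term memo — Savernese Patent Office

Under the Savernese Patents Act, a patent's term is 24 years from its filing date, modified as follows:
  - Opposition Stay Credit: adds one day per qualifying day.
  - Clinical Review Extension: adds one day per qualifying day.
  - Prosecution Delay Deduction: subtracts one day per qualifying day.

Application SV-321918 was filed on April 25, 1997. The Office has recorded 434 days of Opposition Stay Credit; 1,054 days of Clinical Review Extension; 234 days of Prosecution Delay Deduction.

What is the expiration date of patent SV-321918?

2024-09-30

Base term: filing date + 24 years → 25 April 2021.
Opposition Stay Credit: +434 days → 3 July 2022.
Clinical Review Extension: +1054 days → 22 May 2025.
Prosecution Delay Deduction: −234 days → 30 September 2024.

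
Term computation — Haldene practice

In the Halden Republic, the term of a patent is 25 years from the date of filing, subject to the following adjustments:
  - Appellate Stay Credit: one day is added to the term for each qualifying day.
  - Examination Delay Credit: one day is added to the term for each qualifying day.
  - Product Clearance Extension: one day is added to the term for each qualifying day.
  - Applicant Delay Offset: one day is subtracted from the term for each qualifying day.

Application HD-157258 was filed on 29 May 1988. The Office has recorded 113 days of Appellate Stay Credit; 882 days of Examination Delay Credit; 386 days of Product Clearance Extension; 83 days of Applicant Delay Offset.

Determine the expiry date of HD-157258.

December 17, 2016

Base term: filing date + 25 years → 29 May 2013.
Appellate Stay Credit: +113 days → 19 September 2013.
Examination Delay Credit: +882 days → 18 February 2016.
Product Clearance Extension: +386 days → 10 March 2017.
Applicant Delay Offset: −83 days → 17 December 2016.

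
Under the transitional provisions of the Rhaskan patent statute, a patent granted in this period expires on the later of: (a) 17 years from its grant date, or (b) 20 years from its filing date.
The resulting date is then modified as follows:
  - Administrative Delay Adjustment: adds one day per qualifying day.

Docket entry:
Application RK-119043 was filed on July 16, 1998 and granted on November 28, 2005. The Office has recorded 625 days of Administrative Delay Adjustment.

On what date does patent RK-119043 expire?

(a) grant + 17 years → 28 November 2022.
(b) filing + 20 years → 16 July 2018.
Later of the two: 28 November 2022.
Administrative Delay Adjustment: +625 days → 14 August 2024.

August 14, 2024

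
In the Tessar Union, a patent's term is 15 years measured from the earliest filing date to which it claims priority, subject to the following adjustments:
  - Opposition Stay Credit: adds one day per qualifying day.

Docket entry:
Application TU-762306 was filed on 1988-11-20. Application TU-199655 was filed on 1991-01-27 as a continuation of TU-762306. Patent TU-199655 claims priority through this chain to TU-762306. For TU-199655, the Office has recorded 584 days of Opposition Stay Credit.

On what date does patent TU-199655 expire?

Earliest priority filing: 20 November 1988.
Base term: 20 November 1988 + 15 years → 20 November 2003.
Opposition Stay Credit: +584 days → 26 June 2005.

2005-06-26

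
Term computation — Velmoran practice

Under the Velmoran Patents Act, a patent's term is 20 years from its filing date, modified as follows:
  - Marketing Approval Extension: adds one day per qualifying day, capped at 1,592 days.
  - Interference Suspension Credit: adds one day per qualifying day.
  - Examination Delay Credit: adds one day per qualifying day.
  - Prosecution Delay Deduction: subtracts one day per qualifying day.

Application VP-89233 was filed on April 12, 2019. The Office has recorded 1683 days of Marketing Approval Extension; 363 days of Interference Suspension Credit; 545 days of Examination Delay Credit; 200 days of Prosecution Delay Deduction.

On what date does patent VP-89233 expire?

Base term: filing date + 20 years → 12 April 2039.
Marketing Approval Extension: 1683 days claimed exceeds the 1592-day cap, so +1592 days → 21 August 2043.
Interference Suspension Credit: +363 days → 18 August 2044.
Examination Delay Credit: +545 days → 14 February 2046.
Prosecution Delay Deduction: −200 days → 29 July 2045.

July 29, 2045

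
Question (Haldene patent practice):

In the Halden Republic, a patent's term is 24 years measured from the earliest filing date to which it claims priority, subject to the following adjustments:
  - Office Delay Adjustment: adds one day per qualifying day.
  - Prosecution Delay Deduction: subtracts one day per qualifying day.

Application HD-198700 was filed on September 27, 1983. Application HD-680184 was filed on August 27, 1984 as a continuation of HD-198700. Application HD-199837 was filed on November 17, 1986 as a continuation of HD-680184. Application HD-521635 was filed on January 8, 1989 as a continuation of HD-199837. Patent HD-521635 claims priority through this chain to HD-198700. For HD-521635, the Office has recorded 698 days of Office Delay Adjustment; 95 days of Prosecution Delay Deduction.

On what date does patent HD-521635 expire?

Earliest priority filing: 27 September 1983.
Base term: 27 September 1983 + 24 years → 27 September 2007.
Office Delay Adjustment: +698 days → 25 August 2009.
Prosecution Delay Deduction: −95 days → 22 May 2009.

2009-05-22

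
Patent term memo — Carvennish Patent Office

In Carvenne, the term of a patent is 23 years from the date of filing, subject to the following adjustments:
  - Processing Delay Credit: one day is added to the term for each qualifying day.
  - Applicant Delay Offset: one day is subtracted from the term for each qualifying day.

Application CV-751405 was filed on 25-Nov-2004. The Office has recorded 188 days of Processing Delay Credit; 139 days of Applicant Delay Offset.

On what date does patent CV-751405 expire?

Base term: filing date + 23 years → 25 November 2027.
Processing Delay Credit: +188 days → 31 May 2028.
Applicant Delay Offset: −139 days → 13 January 2028.

January 13, 2028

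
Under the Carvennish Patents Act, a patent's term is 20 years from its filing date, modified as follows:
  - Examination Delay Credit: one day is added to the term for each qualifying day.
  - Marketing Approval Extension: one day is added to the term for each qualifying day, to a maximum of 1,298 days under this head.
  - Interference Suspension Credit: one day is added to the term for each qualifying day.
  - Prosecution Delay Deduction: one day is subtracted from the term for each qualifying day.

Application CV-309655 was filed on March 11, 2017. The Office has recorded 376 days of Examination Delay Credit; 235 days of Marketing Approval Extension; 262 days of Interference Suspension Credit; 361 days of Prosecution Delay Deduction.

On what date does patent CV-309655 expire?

2038-08-05

Base term: filing date + 20 years → 11 March 2037.
Examination Delay Credit: +376 days → 22 March 2038.
Marketing Approval Extension: 235 days (within the 1298-day cap) → +235 days → 12 November 2038.
Interference Suspension Credit: +262 days → 1 August 2039.
Prosecution Delay Deduction: −361 days → 5 August 2038.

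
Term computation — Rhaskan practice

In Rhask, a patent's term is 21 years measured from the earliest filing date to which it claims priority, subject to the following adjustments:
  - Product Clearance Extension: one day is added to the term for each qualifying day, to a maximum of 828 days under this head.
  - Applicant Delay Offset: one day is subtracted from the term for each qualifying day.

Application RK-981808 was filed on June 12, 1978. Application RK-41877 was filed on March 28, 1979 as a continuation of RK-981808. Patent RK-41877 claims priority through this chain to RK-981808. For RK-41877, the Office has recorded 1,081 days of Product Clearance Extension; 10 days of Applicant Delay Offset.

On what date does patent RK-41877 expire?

Earliest priority filing: 12 June 1978.
Base term: 12 June 1978 + 21 years → 12 June 1999.
Product Clearance Extension: 1081 days claimed exceeds the 828-day cap, so +828 days → 17 September 2001.
Applicant Delay Offset: −10 days → 7 September 2001.

September 7, 2001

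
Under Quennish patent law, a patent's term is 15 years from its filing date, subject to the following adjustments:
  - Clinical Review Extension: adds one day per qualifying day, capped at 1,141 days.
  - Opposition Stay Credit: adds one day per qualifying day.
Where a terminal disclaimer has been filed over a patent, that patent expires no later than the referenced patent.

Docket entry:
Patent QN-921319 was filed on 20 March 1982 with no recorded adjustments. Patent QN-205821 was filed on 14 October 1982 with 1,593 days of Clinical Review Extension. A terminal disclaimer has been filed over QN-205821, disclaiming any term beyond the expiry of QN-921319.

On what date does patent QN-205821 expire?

Natural term of QN-205821:
  Base: filing + 15 years → 14 October 1997.
  Clinical Review Extension: 1593 days claimed exceeds the 1141-day cap, so +1141 days → 28 November 2000.
Expiry of referenced patent QN-921319:
  Base: filing + 15 years → 20 March 1997.
Terminal disclaimer: QN-205821 expires on the earlier of 28 November 2000 and 20 March 1997.

1997-03-20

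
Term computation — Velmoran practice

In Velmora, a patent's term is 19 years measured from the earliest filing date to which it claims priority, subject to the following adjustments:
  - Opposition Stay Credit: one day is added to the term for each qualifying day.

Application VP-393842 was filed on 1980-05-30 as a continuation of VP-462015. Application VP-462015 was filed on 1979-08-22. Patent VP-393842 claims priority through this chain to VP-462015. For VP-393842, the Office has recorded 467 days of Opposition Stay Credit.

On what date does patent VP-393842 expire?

December 2, 1999

Earliest priority filing: 22 August 1979.
Base term: 22 August 1979 + 19 years → 22 August 1998.
Opposition Stay Credit: +467 days → 2 December 1999.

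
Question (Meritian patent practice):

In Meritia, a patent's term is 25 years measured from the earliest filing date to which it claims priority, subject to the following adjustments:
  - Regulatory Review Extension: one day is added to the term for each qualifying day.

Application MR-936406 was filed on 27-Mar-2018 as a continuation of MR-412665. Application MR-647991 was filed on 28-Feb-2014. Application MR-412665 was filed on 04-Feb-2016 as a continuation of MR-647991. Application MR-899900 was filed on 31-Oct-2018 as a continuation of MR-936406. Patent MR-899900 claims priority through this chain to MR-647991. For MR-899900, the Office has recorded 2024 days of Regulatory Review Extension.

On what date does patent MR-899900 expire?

Earliest priority filing: 28 February 2014.
Base term: 28 February 2014 + 25 years → 28 February 2039.
Regulatory Review Extension: +2024 days → 13 September 2044.

2044-09-13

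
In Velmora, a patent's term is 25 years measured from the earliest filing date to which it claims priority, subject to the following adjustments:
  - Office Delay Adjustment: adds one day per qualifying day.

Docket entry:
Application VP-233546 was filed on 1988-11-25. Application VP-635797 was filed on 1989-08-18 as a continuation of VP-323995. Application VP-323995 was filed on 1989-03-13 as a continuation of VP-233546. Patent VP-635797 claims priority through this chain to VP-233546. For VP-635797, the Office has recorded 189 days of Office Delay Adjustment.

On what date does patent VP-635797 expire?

Earliest priority filing: 25 November 1988.
Base term: 25 November 1988 + 25 years → 25 November 2013.
Office Delay Adjustment: +189 days → 2 June 2014.

2014-06-02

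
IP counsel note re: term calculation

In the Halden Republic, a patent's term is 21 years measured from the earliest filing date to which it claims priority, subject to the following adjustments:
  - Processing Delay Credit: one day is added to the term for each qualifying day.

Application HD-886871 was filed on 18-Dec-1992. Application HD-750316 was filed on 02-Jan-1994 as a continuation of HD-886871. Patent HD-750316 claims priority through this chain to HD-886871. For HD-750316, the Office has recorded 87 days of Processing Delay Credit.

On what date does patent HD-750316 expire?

March 15, 2014

Earliest priority filing: 18 December 1992.
Base term: 18 December 1992 + 21 years → 18 December 2013.
Processing Delay Credit: +87 days → 15 March 2014.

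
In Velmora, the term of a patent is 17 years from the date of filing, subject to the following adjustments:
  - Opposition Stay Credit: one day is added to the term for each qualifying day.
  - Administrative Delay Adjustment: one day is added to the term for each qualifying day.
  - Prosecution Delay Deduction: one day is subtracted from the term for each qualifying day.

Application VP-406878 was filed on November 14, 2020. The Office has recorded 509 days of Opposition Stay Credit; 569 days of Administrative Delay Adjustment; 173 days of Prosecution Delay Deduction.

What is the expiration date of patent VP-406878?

2040-05-07

Base term: filing date + 17 years → 14 November 2037.
Opposition Stay Credit: +509 days → 7 April 2039.
Administrative Delay Adjustment: +569 days → 27 October 2040.
Prosecution Delay Deduction: −173 days → 7 May 2040.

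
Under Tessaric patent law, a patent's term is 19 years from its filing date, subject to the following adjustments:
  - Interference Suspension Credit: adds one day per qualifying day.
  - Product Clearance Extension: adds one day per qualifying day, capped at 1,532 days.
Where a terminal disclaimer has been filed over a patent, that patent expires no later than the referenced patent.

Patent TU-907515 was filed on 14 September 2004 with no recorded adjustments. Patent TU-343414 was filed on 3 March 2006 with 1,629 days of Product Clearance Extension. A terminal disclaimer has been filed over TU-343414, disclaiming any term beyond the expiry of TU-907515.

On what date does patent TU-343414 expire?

Natural term of TU-343414:
  Base: filing + 19 years → 3 March 2025.
  Product Clearance Extension: 1629 days claimed exceeds the 1532-day cap, so +1532 days → 13 May 2029.
Expiry of referenced patent TU-907515:
  Base: filing + 19 years → 14 September 2023.
Terminal disclaimer: TU-343414 expires on the earlier of 13 May 2029 and 14 September 2023.

2023-09-14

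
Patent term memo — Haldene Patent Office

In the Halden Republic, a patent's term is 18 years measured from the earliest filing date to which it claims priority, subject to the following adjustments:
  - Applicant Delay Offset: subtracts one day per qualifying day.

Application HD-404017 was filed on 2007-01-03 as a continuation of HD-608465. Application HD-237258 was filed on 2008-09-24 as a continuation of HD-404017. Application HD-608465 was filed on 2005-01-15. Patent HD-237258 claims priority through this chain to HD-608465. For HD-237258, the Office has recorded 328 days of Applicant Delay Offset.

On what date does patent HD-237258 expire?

Earliest priority filing: 15 January 2005.
Base term: 15 January 2005 + 18 years → 15 January 2023.
Applicant Delay Offset: −328 days → 21 February 2022.

February 21, 2022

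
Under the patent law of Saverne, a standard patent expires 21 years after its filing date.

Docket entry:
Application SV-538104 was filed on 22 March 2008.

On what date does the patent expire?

March 22, 2029

Filing date + 21 years → 22 March 2029.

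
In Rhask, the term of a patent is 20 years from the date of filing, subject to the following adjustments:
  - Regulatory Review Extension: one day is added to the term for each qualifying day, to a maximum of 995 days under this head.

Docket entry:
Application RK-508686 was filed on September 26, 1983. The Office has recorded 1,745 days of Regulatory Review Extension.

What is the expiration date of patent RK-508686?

June 17, 2006

Base term: filing date + 20 years → 26 September 2003.
Regulatory Review Extension: 1745 days claimed exceeds the 995-day cap, so +995 days → 17 June 2006.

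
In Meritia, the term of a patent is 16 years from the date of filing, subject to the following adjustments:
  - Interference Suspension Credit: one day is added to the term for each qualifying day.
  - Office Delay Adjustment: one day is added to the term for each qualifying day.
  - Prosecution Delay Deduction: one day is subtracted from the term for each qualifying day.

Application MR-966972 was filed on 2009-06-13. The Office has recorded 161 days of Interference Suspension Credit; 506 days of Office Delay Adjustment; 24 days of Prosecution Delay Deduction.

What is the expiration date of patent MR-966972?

Base term: filing date + 16 years → 13 June 2025.
Interference Suspension Credit: +161 days → 21 November 2025.
Office Delay Adjustment: +506 days → 11 April 2027.
Prosecution Delay Deduction: −24 days → 18 March 2027.

March 18, 2027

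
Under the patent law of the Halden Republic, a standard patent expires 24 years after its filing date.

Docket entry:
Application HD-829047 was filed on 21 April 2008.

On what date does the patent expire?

2032-04-21

Filing date + 24 years → 21 April 2032.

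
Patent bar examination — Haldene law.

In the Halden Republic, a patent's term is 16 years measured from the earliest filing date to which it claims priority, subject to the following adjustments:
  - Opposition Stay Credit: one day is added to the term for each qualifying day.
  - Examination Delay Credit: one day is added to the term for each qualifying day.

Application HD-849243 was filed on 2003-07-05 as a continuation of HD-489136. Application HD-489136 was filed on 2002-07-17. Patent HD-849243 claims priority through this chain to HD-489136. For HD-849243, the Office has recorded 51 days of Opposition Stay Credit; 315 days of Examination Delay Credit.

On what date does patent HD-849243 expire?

Earliest priority filing: 17 July 2002.
Base term: 17 July 2002 + 16 years → 17 July 2018.
Opposition Stay Credit: +51 days → 6 September 2018.
Examination Delay Credit: +315 days → 18 July 2019.

2019-07-18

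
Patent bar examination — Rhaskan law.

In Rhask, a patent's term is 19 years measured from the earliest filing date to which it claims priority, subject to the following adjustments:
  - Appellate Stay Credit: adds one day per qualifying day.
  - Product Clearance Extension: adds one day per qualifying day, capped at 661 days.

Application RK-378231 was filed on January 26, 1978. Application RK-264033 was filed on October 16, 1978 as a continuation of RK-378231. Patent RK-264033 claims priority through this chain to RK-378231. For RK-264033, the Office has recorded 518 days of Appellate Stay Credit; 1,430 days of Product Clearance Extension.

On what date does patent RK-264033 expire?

Earliest priority filing: 26 January 1978.
Base term: 26 January 1978 + 19 years → 26 January 1997.
Appellate Stay Credit: +518 days → 28 June 1998.
Product Clearance Extension: 1430 days claimed exceeds the 661-day cap, so +661 days → 19 April 2000.

2000-04-19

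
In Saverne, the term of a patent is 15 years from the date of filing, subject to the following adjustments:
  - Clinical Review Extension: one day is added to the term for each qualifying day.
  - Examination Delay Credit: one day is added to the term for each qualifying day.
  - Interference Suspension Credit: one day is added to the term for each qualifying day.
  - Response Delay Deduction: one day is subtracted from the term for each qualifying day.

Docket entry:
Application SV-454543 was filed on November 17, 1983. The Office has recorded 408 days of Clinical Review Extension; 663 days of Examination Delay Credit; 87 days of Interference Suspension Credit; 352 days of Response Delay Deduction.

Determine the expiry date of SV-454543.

January 31, 2001

Base term: filing date + 15 years → 17 November 1998.
Clinical Review Extension: +408 days → 30 December 1999.
Examination Delay Credit: +663 days → 23 October 2001.
Interference Suspension Credit: +87 days → 18 January 2002.
Response Delay Deduction: −352 days → 31 January 2001.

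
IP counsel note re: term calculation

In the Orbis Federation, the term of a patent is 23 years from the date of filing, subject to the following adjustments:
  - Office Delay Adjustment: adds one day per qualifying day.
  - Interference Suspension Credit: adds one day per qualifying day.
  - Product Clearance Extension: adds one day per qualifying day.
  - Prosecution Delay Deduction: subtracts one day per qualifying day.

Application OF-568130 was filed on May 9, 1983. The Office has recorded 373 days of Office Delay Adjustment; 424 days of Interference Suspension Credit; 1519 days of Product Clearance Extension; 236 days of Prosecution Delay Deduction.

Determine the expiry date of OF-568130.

Base term: filing date + 23 years → 9 May 2006.
Office Delay Adjustment: +373 days → 17 May 2007.
Interference Suspension Credit: +424 days → 14 July 2008.
Product Clearance Extension: +1519 days → 10 September 2012.
Prosecution Delay Deduction: −236 days → 18 January 2012.

2012-01-18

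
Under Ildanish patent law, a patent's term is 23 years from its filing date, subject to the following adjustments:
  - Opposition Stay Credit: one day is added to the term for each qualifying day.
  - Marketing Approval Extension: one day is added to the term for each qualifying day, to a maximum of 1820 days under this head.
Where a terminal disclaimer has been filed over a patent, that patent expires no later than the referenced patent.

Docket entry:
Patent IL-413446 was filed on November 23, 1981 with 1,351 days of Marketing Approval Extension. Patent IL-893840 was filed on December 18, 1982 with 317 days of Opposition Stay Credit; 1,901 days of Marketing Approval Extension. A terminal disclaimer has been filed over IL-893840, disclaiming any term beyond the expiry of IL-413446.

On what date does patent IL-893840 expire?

August 5, 2008

Natural term of IL-893840:
  Base: filing + 23 years → 18 December 2005.
  Opposition Stay Credit: +317 days → 31 October 2006.
  Marketing Approval Extension: 1901 days claimed exceeds the 1820-day cap, so +1820 days → 25 October 2011.
Expiry of referenced patent IL-413446:
  Base: filing + 23 years → 23 November 2004.
  Marketing Approval Extension: 1351 days (within the 1820-day cap) → +1351 days → 5 August 2008.
Terminal disclaimer: IL-893840 expires on the earlier of 25 October 2011 and 5 August 2008.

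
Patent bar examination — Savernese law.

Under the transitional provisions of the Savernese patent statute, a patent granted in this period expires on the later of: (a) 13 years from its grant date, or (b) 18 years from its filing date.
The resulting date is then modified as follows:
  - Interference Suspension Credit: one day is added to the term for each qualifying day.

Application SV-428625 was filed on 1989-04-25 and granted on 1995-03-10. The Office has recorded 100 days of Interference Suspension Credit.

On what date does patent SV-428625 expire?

(a) grant + 13 years → 10 March 2008.
(b) filing + 18 years → 25 April 2007.
Later of the two: 10 March 2008.
Interference Suspension Credit: +100 days → 18 June 2008.

June 18, 2008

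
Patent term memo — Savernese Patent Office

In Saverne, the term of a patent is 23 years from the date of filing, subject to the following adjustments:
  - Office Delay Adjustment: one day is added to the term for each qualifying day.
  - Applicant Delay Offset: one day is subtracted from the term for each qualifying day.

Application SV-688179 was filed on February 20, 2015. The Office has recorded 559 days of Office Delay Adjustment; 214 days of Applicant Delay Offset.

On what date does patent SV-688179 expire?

Base term: filing date + 23 years → 20 February 2038.
Office Delay Adjustment: +559 days → 2 September 2039.
Applicant Delay Offset: −214 days → 31 January 2039.

2039-01-31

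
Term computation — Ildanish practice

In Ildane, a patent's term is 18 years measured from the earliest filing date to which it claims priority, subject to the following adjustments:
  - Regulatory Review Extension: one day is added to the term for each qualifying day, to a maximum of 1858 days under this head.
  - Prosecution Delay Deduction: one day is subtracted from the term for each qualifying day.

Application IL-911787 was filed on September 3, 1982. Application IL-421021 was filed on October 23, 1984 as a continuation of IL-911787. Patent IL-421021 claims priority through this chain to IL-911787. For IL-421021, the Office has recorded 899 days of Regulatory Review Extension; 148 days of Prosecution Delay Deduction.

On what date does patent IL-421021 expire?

Earliest priority filing: 3 September 1982.
Base term: 3 September 1982 + 18 years → 3 September 2000.
Regulatory Review Extension: 899 days (within the 1858-day cap) → +899 days → 19 February 2003.
Prosecution Delay Deduction: −148 days → 24 September 2002.

September 24, 2002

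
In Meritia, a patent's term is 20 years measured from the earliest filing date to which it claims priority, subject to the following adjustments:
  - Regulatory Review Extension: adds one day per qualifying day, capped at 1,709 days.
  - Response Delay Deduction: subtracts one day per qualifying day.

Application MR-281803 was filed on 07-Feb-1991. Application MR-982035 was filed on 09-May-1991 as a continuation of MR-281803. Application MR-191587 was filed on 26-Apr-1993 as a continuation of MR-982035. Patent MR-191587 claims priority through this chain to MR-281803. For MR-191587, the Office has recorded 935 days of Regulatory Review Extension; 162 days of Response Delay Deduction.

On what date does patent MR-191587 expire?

2013-03-21

Earliest priority filing: 7 February 1991.
Base term: 7 February 1991 + 20 years → 7 February 2011.
Regulatory Review Extension: 935 days (within the 1709-day cap) → +935 days → 30 August 2013.
Response Delay Deduction: −162 days → 21 March 2013.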